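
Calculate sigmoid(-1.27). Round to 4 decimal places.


sigmoid(z) = 1 / (1 + exp(-z))
exp(-(-1.27)) = exp(1.27) = 3.5609
1 + 3.5609 = 4.5609
1 / 4.5609 = 0.2193

0.2193


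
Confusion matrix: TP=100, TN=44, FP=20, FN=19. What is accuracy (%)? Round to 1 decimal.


Accuracy = (TP + TN) / (TP + TN + FP + FN) * 100
= (100 + 44) / (100 + 44 + 20 + 19)
= 144 / 183
= 0.7869
= 78.7%

78.7


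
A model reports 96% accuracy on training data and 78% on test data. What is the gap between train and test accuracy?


Gap = train_accuracy - test_accuracy
= 96 - 78
= 18%
This gap suggests the model is overfitting.

18


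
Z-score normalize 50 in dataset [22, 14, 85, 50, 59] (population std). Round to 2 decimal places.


Mean = (22 + 14 + 85 + 50 + 59) / 5 = 46.0
Variance = sum((x_i - mean)^2) / n = 661.2
Std = sqrt(661.2) = 25.7138
Z = (x - mean) / std
= (50 - 46.0) / 25.7138
= 4.0 / 25.7138
= 0.16

0.16


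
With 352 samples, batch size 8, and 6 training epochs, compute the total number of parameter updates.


Iterations per epoch = 352 / 8 = 44
Total updates = iterations_per_epoch * epochs
= 44 * 6
= 264

264


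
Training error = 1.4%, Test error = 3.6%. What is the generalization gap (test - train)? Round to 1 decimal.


Generalization gap = test_error - train_error
= 3.6 - 1.4
= 2.2%
A moderate gap.

2.2


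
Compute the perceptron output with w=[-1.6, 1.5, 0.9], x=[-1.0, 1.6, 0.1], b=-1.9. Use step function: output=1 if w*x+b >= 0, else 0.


z = w . x + b
= -1.6*-1.0 + 1.5*1.6 + 0.9*0.1 + -1.9
= 1.6 + 2.4 + 0.09 + -1.9
= 4.09 + -1.9
= 2.19
Since z = 2.19 >= 0, output = 1

1


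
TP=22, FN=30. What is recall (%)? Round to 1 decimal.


Recall = TP / (TP + FN) * 100
= 22 / (22 + 30)
= 22 / 52
= 0.4231
= 42.3%

42.3


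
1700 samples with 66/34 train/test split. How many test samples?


Train samples = 1700 * 66% = 1122
Test samples = 1700 - 1122
= 578

578


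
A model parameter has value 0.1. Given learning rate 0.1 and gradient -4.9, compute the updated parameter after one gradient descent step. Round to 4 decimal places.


w_new = w_old - lr * gradient
= 0.1 - 0.1 * -4.9
= 0.1 - (-0.49)
= 0.5900

0.5900


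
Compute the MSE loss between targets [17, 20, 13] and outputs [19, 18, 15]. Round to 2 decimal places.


Differences: [-2, 2, -2]
Squared errors: [4, 4, 4]
Sum of squared errors = 12
MSE = 12 / 3 = 4.00

4.00


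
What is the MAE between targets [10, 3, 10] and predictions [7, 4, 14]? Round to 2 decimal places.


Absolute errors: [3, 1, 4]
Sum of absolute errors = 8
MAE = 8 / 3 = 2.67

2.67


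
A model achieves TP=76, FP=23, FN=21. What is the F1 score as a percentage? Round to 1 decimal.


Precision = TP / (TP + FP) = 76 / 99 = 0.7677
Recall = TP / (TP + FN) = 76 / 97 = 0.7835
F1 = 2 * P * R / (P + R)
= 2 * 0.7677 * 0.7835 / (0.7677 + 0.7835)
= 1.203 / 1.5512
= 0.7755
As percentage: 77.6%

77.6


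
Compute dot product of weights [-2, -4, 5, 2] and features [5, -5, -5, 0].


Element-wise products:
-2 * 5 = -10
-4 * -5 = 20
5 * -5 = -25
2 * 0 = 0
Sum = -10 + 20 + -25 + 0
= -15

-15


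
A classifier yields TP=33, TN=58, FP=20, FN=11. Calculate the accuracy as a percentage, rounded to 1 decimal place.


Accuracy = (TP + TN) / (TP + TN + FP + FN) * 100
= (33 + 58) / (33 + 58 + 20 + 11)
= 91 / 122
= 0.7459
= 74.6%

74.6


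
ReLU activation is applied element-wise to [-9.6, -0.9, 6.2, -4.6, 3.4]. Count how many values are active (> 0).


ReLU(x) = max(0, x) for each element:
ReLU(-9.6) = 0
ReLU(-0.9) = 0
ReLU(6.2) = 6.2
ReLU(-4.6) = 0
ReLU(3.4) = 3.4
Active neurons (>0): 2

2


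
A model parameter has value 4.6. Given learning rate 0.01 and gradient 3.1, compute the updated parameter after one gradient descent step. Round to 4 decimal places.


w_new = w_old - lr * gradient
= 4.6 - 0.01 * 3.1
= 4.6 - (0.031)
= 4.5690

4.5690


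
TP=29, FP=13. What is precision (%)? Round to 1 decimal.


Precision = TP / (TP + FP) * 100
= 29 / (29 + 13)
= 29 / 42
= 0.6905
= 69.0%

69.0


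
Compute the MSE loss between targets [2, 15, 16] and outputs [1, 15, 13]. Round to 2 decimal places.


Differences: [1, 0, 3]
Squared errors: [1, 0, 9]
Sum of squared errors = 10
MSE = 10 / 3 = 3.33

3.33


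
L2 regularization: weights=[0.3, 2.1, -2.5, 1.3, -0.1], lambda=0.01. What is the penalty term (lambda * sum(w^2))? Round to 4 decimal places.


Squaring each weight:
0.3^2 = 0.09
2.1^2 = 4.41
(-2.5)^2 = 6.25
1.3^2 = 1.69
(-0.1)^2 = 0.01
Sum of squares = 12.45
Penalty = 0.01 * 12.45 = 0.1245

0.1245


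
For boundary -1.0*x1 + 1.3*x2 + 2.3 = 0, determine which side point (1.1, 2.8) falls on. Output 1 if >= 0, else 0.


Compute -1.0 * 1.1 + 1.3 * 2.8 + 2.3
= -1.1 + 3.64 + 2.3
= 4.84
Since 4.84 >= 0, the point is on the positive side.

1


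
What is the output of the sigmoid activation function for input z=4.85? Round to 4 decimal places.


sigmoid(z) = 1 / (1 + exp(-z))
exp(-(4.85)) = exp(-4.85) = 0.0078
1 + 0.0078 = 1.0078
1 / 1.0078 = 0.9922

0.9922


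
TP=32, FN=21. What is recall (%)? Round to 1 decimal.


Recall = TP / (TP + FN) * 100
= 32 / (32 + 21)
= 32 / 53
= 0.6038
= 60.4%

60.4


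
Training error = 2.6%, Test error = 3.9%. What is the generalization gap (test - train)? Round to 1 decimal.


Generalization gap = test_error - train_error
= 3.9 - 2.6
= 1.3%
A small gap suggests good generalization.

1.3


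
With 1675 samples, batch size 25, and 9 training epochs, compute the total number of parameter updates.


Iterations per epoch = 1675 / 25 = 67
Total updates = iterations_per_epoch * epochs
= 67 * 9
= 603

603


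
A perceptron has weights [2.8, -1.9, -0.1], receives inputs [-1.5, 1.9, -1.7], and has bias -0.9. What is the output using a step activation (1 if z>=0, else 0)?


z = w . x + b
= 2.8*-1.5 + -1.9*1.9 + -0.1*-1.7 + -0.9
= -4.2 + -3.61 + 0.17 + -0.9
= -7.64 + -0.9
= -8.54
Since z = -8.54 < 0, output = 0

0


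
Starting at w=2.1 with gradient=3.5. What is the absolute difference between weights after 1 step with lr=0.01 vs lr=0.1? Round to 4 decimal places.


With lr=0.01: w_new = 2.1 - 0.01 * 3.5 = 2.065
With lr=0.1: w_new = 2.1 - 0.1 * 3.5 = 1.75
Absolute difference = |2.065 - 1.75|
= 0.3150

0.3150


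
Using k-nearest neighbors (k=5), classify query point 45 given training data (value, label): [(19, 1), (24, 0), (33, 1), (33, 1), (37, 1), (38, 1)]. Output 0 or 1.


Distances from query 45:
Point 38 (class 1): distance = 7
Point 37 (class 1): distance = 8
Point 33 (class 1): distance = 12
Point 33 (class 1): distance = 12
Point 24 (class 0): distance = 21
K=5 nearest neighbors: classes = [1, 1, 1, 1, 0]
Votes for class 1: 4 / 5
Majority vote => class 1

1


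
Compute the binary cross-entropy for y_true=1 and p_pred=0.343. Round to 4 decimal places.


For y=1: Loss = -log(p)
= -log(0.343)
= -(-1.07)
= 1.0700

1.0700


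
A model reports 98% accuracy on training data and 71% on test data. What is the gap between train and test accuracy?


Gap = train_accuracy - test_accuracy
= 98 - 71
= 27%
This large gap strongly indicates overfitting.

27


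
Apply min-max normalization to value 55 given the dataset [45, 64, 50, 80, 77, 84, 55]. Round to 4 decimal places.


Min = 45, Max = 84
Range = 84 - 45 = 39
Scaled = (x - min) / (max - min)
= (55 - 45) / 39
= 10 / 39
= 0.2564

0.2564


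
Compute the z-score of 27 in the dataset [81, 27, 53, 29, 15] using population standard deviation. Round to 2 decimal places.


Mean = (81 + 27 + 53 + 29 + 15) / 5 = 41.0
Variance = sum((x_i - mean)^2) / n = 552.0
Std = sqrt(552.0) = 23.4947
Z = (x - mean) / std
= (27 - 41.0) / 23.4947
= -14.0 / 23.4947
= -0.60

-0.60


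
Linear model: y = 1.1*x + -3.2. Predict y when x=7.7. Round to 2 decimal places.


y = 1.1 * 7.7 + (-3.2)
= 8.47 + (-3.2)
= 5.27

5.27


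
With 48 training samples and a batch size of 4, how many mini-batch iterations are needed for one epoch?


Iterations per epoch = dataset_size / batch_size
= 48 / 4
= 12

12


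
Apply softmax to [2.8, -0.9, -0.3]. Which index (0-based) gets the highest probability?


Softmax is a monotonic transformation, so it preserves the argmax.
We need to find the index of the maximum logit.
Index 0: 2.8
Index 1: -0.9
Index 2: -0.3
Maximum logit = 2.8 at index 0

0


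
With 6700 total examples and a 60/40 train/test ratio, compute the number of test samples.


Train samples = 6700 * 60% = 4020
Test samples = 6700 - 4020
= 2680

2680


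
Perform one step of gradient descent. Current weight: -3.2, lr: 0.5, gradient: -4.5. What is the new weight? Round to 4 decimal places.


w_new = w_old - lr * gradient
= -3.2 - 0.5 * -4.5
= -3.2 - (-2.25)
= -0.9500

-0.9500


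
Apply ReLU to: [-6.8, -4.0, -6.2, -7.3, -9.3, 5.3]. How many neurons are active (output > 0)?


ReLU(x) = max(0, x) for each element:
ReLU(-6.8) = 0
ReLU(-4.0) = 0
ReLU(-6.2) = 0
ReLU(-7.3) = 0
ReLU(-9.3) = 0
ReLU(5.3) = 5.3
Active neurons (>0): 1

1


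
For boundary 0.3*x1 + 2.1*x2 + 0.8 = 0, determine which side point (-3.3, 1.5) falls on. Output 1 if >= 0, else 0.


Compute 0.3 * -3.3 + 2.1 * 1.5 + 0.8
= -0.99 + 3.15 + 0.8
= 2.96
Since 2.96 >= 0, the point is on the positive side.

1


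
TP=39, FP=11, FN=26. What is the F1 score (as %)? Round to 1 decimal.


Precision = TP / (TP + FP) = 39 / 50 = 0.78
Recall = TP / (TP + FN) = 39 / 65 = 0.6
F1 = 2 * P * R / (P + R)
= 2 * 0.78 * 0.6 / (0.78 + 0.6)
= 0.936 / 1.38
= 0.6783
As percentage: 67.8%

67.8


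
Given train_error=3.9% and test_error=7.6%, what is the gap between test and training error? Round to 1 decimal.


Generalization gap = test_error - train_error
= 7.6 - 3.9
= 3.7%
A moderate gap.

3.7


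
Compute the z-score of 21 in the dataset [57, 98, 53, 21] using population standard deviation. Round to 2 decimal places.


Mean = (57 + 98 + 53 + 21) / 4 = 57.25
Variance = sum((x_i - mean)^2) / n = 748.1875
Std = sqrt(748.1875) = 27.353
Z = (x - mean) / std
= (21 - 57.25) / 27.353
= -36.25 / 27.353
= -1.33

-1.33


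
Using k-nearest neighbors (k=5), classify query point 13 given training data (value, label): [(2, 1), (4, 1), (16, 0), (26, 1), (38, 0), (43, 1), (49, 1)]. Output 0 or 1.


Distances from query 13:
Point 16 (class 0): distance = 3
Point 4 (class 1): distance = 9
Point 2 (class 1): distance = 11
Point 26 (class 1): distance = 13
Point 38 (class 0): distance = 25
K=5 nearest neighbors: classes = [0, 1, 1, 1, 0]
Votes for class 1: 3 / 5
Majority vote => class 1

1


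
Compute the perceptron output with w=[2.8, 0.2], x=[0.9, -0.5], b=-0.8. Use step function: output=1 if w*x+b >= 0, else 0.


z = w . x + b
= 2.8*0.9 + 0.2*-0.5 + -0.8
= 2.52 + -0.1 + -0.8
= 2.42 + -0.8
= 1.62
Since z = 1.62 >= 0, output = 1

1


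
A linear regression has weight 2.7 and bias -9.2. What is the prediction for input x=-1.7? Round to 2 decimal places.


y = 2.7 * -1.7 + (-9.2)
= -4.59 + (-9.2)
= -13.79

-13.79


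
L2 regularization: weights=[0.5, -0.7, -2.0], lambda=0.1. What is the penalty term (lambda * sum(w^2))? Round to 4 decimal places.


Squaring each weight:
0.5^2 = 0.25
(-0.7)^2 = 0.49
(-2.0)^2 = 4.0
Sum of squares = 4.74
Penalty = 0.1 * 4.74 = 0.4740

0.4740


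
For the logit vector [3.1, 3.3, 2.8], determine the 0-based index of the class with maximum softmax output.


Softmax is a monotonic transformation, so it preserves the argmax.
We need to find the index of the maximum logit.
Index 0: 3.1
Index 1: 3.3
Index 2: 2.8
Maximum logit = 3.3 at index 1

1


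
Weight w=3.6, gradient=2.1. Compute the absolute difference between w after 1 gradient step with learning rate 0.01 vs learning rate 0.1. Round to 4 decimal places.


With lr=0.01: w_new = 3.6 - 0.01 * 2.1 = 3.579
With lr=0.1: w_new = 3.6 - 0.1 * 2.1 = 3.39
Absolute difference = |3.579 - 3.39|
= 0.1890

0.1890


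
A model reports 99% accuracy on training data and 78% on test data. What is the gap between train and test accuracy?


Gap = train_accuracy - test_accuracy
= 99 - 78
= 21%
This large gap strongly indicates overfitting.

21


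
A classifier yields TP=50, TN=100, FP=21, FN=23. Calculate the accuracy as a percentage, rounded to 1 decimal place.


Accuracy = (TP + TN) / (TP + TN + FP + FN) * 100
= (50 + 100) / (50 + 100 + 21 + 23)
= 150 / 194
= 0.7732
= 77.3%

77.3


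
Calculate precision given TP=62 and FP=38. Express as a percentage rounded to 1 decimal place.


Precision = TP / (TP + FP) * 100
= 62 / (62 + 38)
= 62 / 100
= 0.62
= 62.0%

62.0


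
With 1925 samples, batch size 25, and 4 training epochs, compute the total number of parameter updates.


Iterations per epoch = 1925 / 25 = 77
Total updates = iterations_per_epoch * epochs
= 77 * 4
= 308

308


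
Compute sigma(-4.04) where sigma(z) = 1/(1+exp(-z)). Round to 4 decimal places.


sigmoid(z) = 1 / (1 + exp(-z))
exp(-(-4.04)) = exp(4.04) = 56.8263
1 + 56.8263 = 57.8263
1 / 57.8263 = 0.0173

0.0173


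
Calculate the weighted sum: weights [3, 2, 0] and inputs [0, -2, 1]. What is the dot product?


Element-wise products:
3 * 0 = 0
2 * -2 = -4
0 * 1 = 0
Sum = 0 + -4 + 0
= -4

-4


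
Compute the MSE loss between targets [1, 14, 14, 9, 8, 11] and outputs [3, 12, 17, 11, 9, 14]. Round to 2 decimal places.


Differences: [-2, 2, -3, -2, -1, -3]
Squared errors: [4, 4, 9, 4, 1, 9]
Sum of squared errors = 31
MSE = 31 / 6 = 5.17

5.17


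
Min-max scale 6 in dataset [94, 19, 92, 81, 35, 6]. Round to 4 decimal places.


Min = 6, Max = 94
Range = 94 - 6 = 88
Scaled = (x - min) / (max - min)
= (6 - 6) / 88
= 0 / 88
= 0.0000

0.0000


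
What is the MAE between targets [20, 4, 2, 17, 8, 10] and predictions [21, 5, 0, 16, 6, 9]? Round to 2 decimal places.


Absolute errors: [1, 1, 2, 1, 2, 1]
Sum of absolute errors = 8
MAE = 8 / 6 = 1.33

1.33


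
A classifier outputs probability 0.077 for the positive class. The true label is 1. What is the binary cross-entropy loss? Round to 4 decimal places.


For y=1: Loss = -log(p)
= -log(0.077)
= -(-2.5639)
= 2.5639

2.5639


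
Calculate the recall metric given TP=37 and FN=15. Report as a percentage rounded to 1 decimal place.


Recall = TP / (TP + FN) * 100
= 37 / (37 + 15)
= 37 / 52
= 0.7115
= 71.2%

71.2


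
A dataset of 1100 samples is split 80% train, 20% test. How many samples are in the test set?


Train samples = 1100 * 80% = 880
Test samples = 1100 - 880
= 220

220


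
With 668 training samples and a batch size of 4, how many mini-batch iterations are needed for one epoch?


Iterations per epoch = dataset_size / batch_size
= 668 / 4
= 167

167


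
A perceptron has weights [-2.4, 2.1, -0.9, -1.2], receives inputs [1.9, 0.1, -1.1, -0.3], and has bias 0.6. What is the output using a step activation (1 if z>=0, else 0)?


z = w . x + b
= -2.4*1.9 + 2.1*0.1 + -0.9*-1.1 + -1.2*-0.3 + 0.6
= -4.56 + 0.21 + 0.99 + 0.36 + 0.6
= -3.0 + 0.6
= -2.4
Since z = -2.4 < 0, output = 0

0


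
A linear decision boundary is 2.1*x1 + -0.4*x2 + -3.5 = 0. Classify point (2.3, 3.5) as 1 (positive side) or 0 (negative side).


Compute 2.1 * 2.3 + -0.4 * 3.5 + -3.5
= 4.83 + -1.4 + -3.5
= -0.07
Since -0.07 < 0, the point is on the negative side.

0


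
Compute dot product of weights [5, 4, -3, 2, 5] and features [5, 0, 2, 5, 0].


Element-wise products:
5 * 5 = 25
4 * 0 = 0
-3 * 2 = -6
2 * 5 = 10
5 * 0 = 0
Sum = 25 + 0 + -6 + 10 + 0
= 29

29


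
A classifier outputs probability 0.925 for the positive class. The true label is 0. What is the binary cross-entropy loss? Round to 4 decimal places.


For y=0: Loss = -log(1-p)
= -log(1 - 0.925)
= -log(0.075)
= -(-2.5903)
= 2.5903

2.5903


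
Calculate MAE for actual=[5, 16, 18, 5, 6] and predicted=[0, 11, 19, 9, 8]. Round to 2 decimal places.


Absolute errors: [5, 5, 1, 4, 2]
Sum of absolute errors = 17
MAE = 17 / 5 = 3.40

3.40


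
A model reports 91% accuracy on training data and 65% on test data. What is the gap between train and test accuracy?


Gap = train_accuracy - test_accuracy
= 91 - 65
= 26%
This large gap strongly indicates overfitting.

26


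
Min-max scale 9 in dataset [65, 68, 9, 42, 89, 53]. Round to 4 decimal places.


Min = 9, Max = 89
Range = 89 - 9 = 80
Scaled = (x - min) / (max - min)
= (9 - 9) / 80
= 0 / 80
= 0.0000

0.0000


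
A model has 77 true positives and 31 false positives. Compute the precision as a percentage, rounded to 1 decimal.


Precision = TP / (TP + FP) * 100
= 77 / (77 + 31)
= 77 / 108
= 0.713
= 71.3%

71.3


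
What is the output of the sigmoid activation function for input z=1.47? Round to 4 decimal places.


sigmoid(z) = 1 / (1 + exp(-z))
exp(-(1.47)) = exp(-1.47) = 0.2299
1 + 0.2299 = 1.2299
1 / 1.2299 = 0.8131

0.8131


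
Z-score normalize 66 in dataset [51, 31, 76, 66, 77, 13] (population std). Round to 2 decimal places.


Mean = (51 + 31 + 76 + 66 + 77 + 13) / 6 = 52.3333
Variance = sum((x_i - mean)^2) / n = 559.8889
Std = sqrt(559.8889) = 23.662
Z = (x - mean) / std
= (66 - 52.3333) / 23.662
= 13.6667 / 23.662
= 0.58

0.58


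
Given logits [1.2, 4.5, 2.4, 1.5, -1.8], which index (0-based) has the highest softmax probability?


Softmax is a monotonic transformation, so it preserves the argmax.
We need to find the index of the maximum logit.
Index 0: 1.2
Index 1: 4.5
Index 2: 2.4
Index 3: 1.5
Index 4: -1.8
Maximum logit = 4.5 at index 1

1


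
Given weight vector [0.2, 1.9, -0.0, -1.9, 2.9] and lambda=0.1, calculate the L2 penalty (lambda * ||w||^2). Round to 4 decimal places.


Squaring each weight:
0.2^2 = 0.04
1.9^2 = 3.61
(-0.0)^2 = 0.0
(-1.9)^2 = 3.61
2.9^2 = 8.41
Sum of squares = 15.67
Penalty = 0.1 * 15.67 = 1.5670

1.5670


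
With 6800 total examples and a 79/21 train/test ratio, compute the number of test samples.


Train samples = 6800 * 79% = 5372
Test samples = 6800 - 5372
= 1428

1428


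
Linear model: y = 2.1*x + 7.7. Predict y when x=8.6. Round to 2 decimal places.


y = 2.1 * 8.6 + (7.7)
= 18.06 + (7.7)
= 25.76

25.76


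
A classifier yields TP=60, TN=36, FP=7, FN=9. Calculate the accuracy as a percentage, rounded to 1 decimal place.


Accuracy = (TP + TN) / (TP + TN + FP + FN) * 100
= (60 + 36) / (60 + 36 + 7 + 9)
= 96 / 112
= 0.8571
= 85.7%

85.7


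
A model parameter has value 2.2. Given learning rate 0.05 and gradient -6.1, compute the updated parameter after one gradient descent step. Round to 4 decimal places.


w_new = w_old - lr * gradient
= 2.2 - 0.05 * -6.1
= 2.2 - (-0.305)
= 2.5050

2.5050


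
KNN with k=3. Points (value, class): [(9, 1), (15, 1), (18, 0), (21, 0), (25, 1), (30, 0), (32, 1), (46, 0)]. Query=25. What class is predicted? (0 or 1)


Distances from query 25:
Point 25 (class 1): distance = 0
Point 21 (class 0): distance = 4
Point 30 (class 0): distance = 5
K=3 nearest neighbors: classes = [1, 0, 0]
Votes for class 1: 1 / 3
Majority vote => class 0

0


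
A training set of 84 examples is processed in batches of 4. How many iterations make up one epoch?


Iterations per epoch = dataset_size / batch_size
= 84 / 4
= 21

21


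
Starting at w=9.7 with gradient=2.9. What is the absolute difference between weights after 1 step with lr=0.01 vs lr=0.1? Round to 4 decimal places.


With lr=0.01: w_new = 9.7 - 0.01 * 2.9 = 9.671
With lr=0.1: w_new = 9.7 - 0.1 * 2.9 = 9.41
Absolute difference = |9.671 - 9.41|
= 0.2610

0.2610


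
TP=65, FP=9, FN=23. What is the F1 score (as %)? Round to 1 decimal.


Precision = TP / (TP + FP) = 65 / 74 = 0.8784
Recall = TP / (TP + FN) = 65 / 88 = 0.7386
F1 = 2 * P * R / (P + R)
= 2 * 0.8784 * 0.7386 / (0.8784 + 0.7386)
= 1.2976 / 1.617
= 0.8025
As percentage: 80.2%

80.2


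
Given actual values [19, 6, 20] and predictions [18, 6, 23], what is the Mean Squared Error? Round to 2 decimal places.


Differences: [1, 0, -3]
Squared errors: [1, 0, 9]
Sum of squared errors = 10
MSE = 10 / 3 = 3.33

3.33


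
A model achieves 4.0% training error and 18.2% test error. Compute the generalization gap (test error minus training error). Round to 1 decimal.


Generalization gap = test_error - train_error
= 18.2 - 4.0
= 14.2%
A large gap suggests overfitting.

14.2


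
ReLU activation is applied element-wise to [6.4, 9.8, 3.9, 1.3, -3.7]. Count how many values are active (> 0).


ReLU(x) = max(0, x) for each element:
ReLU(6.4) = 6.4
ReLU(9.8) = 9.8
ReLU(3.9) = 3.9
ReLU(1.3) = 1.3
ReLU(-3.7) = 0
Active neurons (>0): 4

4


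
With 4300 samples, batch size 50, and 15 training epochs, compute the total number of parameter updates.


Iterations per epoch = 4300 / 50 = 86
Total updates = iterations_per_epoch * epochs
= 86 * 15
= 1290

1290


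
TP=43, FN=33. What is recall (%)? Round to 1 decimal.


Recall = TP / (TP + FN) * 100
= 43 / (43 + 33)
= 43 / 76
= 0.5658
= 56.6%

56.6


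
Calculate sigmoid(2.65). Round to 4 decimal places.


sigmoid(z) = 1 / (1 + exp(-z))
exp(-(2.65)) = exp(-2.65) = 0.0707
1 + 0.0707 = 1.0707
1 / 1.0707 = 0.9340

0.9340


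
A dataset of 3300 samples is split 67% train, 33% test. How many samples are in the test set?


Train samples = 3300 * 67% = 2211
Test samples = 3300 - 2211
= 1089

1089


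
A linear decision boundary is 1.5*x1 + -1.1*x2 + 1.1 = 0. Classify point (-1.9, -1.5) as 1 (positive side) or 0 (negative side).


Compute 1.5 * -1.9 + -1.1 * -1.5 + 1.1
= -2.85 + 1.65 + 1.1
= -0.1
Since -0.1 < 0, the point is on the negative side.

0


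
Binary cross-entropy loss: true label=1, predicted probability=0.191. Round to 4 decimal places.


For y=1: Loss = -log(p)
= -log(0.191)
= -(-1.6555)
= 1.6555

1.6555


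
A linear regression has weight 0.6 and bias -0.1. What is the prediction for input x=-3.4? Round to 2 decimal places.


y = 0.6 * -3.4 + (-0.1)
= -2.04 + (-0.1)
= -2.14

-2.14


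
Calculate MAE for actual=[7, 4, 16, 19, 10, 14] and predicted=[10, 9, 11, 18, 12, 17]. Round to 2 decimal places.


Absolute errors: [3, 5, 5, 1, 2, 3]
Sum of absolute errors = 19
MAE = 19 / 6 = 3.17

3.17


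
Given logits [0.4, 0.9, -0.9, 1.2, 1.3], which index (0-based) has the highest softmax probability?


Softmax is a monotonic transformation, so it preserves the argmax.
We need to find the index of the maximum logit.
Index 0: 0.4
Index 1: 0.9
Index 2: -0.9
Index 3: 1.2
Index 4: 1.3
Maximum logit = 1.3 at index 4

4


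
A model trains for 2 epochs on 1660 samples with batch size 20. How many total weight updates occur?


Iterations per epoch = 1660 / 20 = 83
Total updates = iterations_per_epoch * epochs
= 83 * 2
= 166

166


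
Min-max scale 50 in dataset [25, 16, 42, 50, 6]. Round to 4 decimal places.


Min = 6, Max = 50
Range = 50 - 6 = 44
Scaled = (x - min) / (max - min)
= (50 - 6) / 44
= 44 / 44
= 1.0000

1.0000


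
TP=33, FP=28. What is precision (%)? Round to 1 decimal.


Precision = TP / (TP + FP) * 100
= 33 / (33 + 28)
= 33 / 61
= 0.541
= 54.1%

54.1


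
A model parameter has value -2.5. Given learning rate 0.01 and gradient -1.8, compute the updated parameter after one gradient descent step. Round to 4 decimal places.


w_new = w_old - lr * gradient
= -2.5 - 0.01 * -1.8
= -2.5 - (-0.018)
= -2.4820

-2.4820


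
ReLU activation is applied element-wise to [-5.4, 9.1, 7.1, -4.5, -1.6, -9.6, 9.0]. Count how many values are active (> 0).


ReLU(x) = max(0, x) for each element:
ReLU(-5.4) = 0
ReLU(9.1) = 9.1
ReLU(7.1) = 7.1
ReLU(-4.5) = 0
ReLU(-1.6) = 0
ReLU(-9.6) = 0
ReLU(9.0) = 9.0
Active neurons (>0): 3

3


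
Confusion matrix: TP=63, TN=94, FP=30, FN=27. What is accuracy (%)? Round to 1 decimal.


Accuracy = (TP + TN) / (TP + TN + FP + FN) * 100
= (63 + 94) / (63 + 94 + 30 + 27)
= 157 / 214
= 0.7336
= 73.4%

73.4


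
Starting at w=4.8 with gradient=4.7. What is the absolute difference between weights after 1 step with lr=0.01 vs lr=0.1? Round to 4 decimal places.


With lr=0.01: w_new = 4.8 - 0.01 * 4.7 = 4.753
With lr=0.1: w_new = 4.8 - 0.1 * 4.7 = 4.33
Absolute difference = |4.753 - 4.33|
= 0.4230

0.4230


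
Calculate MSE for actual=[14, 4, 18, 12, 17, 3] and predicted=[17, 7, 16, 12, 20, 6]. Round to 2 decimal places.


Differences: [-3, -3, 2, 0, -3, -3]
Squared errors: [9, 9, 4, 0, 9, 9]
Sum of squared errors = 40
MSE = 40 / 6 = 6.67

6.67


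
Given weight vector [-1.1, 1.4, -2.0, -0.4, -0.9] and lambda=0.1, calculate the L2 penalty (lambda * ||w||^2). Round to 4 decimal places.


Squaring each weight:
(-1.1)^2 = 1.21
1.4^2 = 1.96
(-2.0)^2 = 4.0
(-0.4)^2 = 0.16
(-0.9)^2 = 0.81
Sum of squares = 8.14
Penalty = 0.1 * 8.14 = 0.8140

0.8140


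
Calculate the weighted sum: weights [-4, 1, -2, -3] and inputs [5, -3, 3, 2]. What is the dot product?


Element-wise products:
-4 * 5 = -20
1 * -3 = -3
-2 * 3 = -6
-3 * 2 = -6
Sum = -20 + -3 + -6 + -6
= -35

-35


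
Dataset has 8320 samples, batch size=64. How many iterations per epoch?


Iterations per epoch = dataset_size / batch_size
= 8320 / 64
= 130

130


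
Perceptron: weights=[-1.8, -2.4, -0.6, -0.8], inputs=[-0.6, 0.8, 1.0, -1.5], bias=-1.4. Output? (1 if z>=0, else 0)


z = w . x + b
= -1.8*-0.6 + -2.4*0.8 + -0.6*1.0 + -0.8*-1.5 + -1.4
= 1.08 + -1.92 + -0.6 + 1.2 + -1.4
= -0.24 + -1.4
= -1.64
Since z = -1.64 < 0, output = 0

0


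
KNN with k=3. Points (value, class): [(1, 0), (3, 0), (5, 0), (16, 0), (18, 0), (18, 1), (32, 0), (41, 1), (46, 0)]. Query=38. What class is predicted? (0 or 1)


Distances from query 38:
Point 41 (class 1): distance = 3
Point 32 (class 0): distance = 6
Point 46 (class 0): distance = 8
K=3 nearest neighbors: classes = [1, 0, 0]
Votes for class 1: 1 / 3
Majority vote => class 0

0


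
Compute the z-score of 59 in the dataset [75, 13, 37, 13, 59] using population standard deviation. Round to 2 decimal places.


Mean = (75 + 13 + 37 + 13 + 59) / 5 = 39.4
Variance = sum((x_i - mean)^2) / n = 610.24
Std = sqrt(610.24) = 24.703
Z = (x - mean) / std
= (59 - 39.4) / 24.703
= 19.6 / 24.703
= 0.79

0.79


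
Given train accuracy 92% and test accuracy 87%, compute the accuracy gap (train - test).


Gap = train_accuracy - test_accuracy
= 92 - 87
= 5%
This moderate gap may indicate mild overfitting.

5


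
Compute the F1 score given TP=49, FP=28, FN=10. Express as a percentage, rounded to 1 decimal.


Precision = TP / (TP + FP) = 49 / 77 = 0.6364
Recall = TP / (TP + FN) = 49 / 59 = 0.8305
F1 = 2 * P * R / (P + R)
= 2 * 0.6364 * 0.8305 / (0.6364 + 0.8305)
= 1.057 / 1.4669
= 0.7206
As percentage: 72.1%

72.1


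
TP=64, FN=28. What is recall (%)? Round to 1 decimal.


Recall = TP / (TP + FN) * 100
= 64 / (64 + 28)
= 64 / 92
= 0.6957
= 69.6%

69.6


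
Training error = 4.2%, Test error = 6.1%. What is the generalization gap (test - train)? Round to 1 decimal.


Generalization gap = test_error - train_error
= 6.1 - 4.2
= 1.9%
A small gap suggests good generalization.

1.9


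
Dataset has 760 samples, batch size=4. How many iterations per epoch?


Iterations per epoch = dataset_size / batch_size
= 760 / 4
= 190

190


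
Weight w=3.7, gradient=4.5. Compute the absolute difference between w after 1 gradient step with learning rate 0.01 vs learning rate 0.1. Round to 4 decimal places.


With lr=0.01: w_new = 3.7 - 0.01 * 4.5 = 3.655
With lr=0.1: w_new = 3.7 - 0.1 * 4.5 = 3.25
Absolute difference = |3.655 - 3.25|
= 0.4050

0.4050


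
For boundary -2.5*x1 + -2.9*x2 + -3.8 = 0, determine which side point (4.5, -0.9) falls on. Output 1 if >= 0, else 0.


Compute -2.5 * 4.5 + -2.9 * -0.9 + -3.8
= -11.25 + 2.61 + -3.8
= -12.44
Since -12.44 < 0, the point is on the negative side.

0


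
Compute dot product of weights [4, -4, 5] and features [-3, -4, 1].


Element-wise products:
4 * -3 = -12
-4 * -4 = 16
5 * 1 = 5
Sum = -12 + 16 + 5
= 9

9


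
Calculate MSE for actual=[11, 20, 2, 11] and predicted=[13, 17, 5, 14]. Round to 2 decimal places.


Differences: [-2, 3, -3, -3]
Squared errors: [4, 9, 9, 9]
Sum of squared errors = 31
MSE = 31 / 4 = 7.75

7.75


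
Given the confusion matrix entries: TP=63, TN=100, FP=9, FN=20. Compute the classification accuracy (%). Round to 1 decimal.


Accuracy = (TP + TN) / (TP + TN + FP + FN) * 100
= (63 + 100) / (63 + 100 + 9 + 20)
= 163 / 192
= 0.849
= 84.9%

84.9


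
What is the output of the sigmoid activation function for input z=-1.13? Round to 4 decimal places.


sigmoid(z) = 1 / (1 + exp(-z))
exp(-(-1.13)) = exp(1.13) = 3.0957
1 + 3.0957 = 4.0957
1 / 4.0957 = 0.2442

0.2442


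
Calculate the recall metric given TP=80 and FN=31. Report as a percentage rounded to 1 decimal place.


Recall = TP / (TP + FN) * 100
= 80 / (80 + 31)
= 80 / 111
= 0.7207
= 72.1%

72.1


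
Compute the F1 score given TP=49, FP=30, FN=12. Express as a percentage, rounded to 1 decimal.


Precision = TP / (TP + FP) = 49 / 79 = 0.6203
Recall = TP / (TP + FN) = 49 / 61 = 0.8033
F1 = 2 * P * R / (P + R)
= 2 * 0.6203 * 0.8033 / (0.6203 + 0.8033)
= 0.9965 / 1.4235
= 0.7
As percentage: 70.0%

70.0


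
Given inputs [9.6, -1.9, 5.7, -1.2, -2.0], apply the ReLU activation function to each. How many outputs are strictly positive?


ReLU(x) = max(0, x) for each element:
ReLU(9.6) = 9.6
ReLU(-1.9) = 0
ReLU(5.7) = 5.7
ReLU(-1.2) = 0
ReLU(-2.0) = 0
Active neurons (>0): 2

2


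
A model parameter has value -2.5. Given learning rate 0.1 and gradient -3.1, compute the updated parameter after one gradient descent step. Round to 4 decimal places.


w_new = w_old - lr * gradient
= -2.5 - 0.1 * -3.1
= -2.5 - (-0.31)
= -2.1900

-2.1900


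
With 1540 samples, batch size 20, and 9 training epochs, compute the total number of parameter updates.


Iterations per epoch = 1540 / 20 = 77
Total updates = iterations_per_epoch * epochs
= 77 * 9
= 693

693


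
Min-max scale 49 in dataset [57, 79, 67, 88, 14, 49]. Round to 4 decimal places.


Min = 14, Max = 88
Range = 88 - 14 = 74
Scaled = (x - min) / (max - min)
= (49 - 14) / 74
= 35 / 74
= 0.4730

0.4730


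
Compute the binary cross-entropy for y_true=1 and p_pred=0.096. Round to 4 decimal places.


For y=1: Loss = -log(p)
= -log(0.096)
= -(-2.3434)
= 2.3434

2.3434


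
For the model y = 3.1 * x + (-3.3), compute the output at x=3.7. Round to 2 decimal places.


y = 3.1 * 3.7 + (-3.3)
= 11.47 + (-3.3)
= 8.17

8.17


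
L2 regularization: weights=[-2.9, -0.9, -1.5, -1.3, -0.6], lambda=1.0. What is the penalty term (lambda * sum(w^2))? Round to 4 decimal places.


Squaring each weight:
(-2.9)^2 = 8.41
(-0.9)^2 = 0.81
(-1.5)^2 = 2.25
(-1.3)^2 = 1.69
(-0.6)^2 = 0.36
Sum of squares = 13.52
Penalty = 1.0 * 13.52 = 13.5200

13.5200


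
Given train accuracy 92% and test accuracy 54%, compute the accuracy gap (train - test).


Gap = train_accuracy - test_accuracy
= 92 - 54
= 38%
This large gap strongly indicates overfitting.

38


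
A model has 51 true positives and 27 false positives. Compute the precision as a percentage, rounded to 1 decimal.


Precision = TP / (TP + FP) * 100
= 51 / (51 + 27)
= 51 / 78
= 0.6538
= 65.4%

65.4


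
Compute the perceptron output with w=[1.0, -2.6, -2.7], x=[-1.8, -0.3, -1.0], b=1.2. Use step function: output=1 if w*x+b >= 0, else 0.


z = w . x + b
= 1.0*-1.8 + -2.6*-0.3 + -2.7*-1.0 + 1.2
= -1.8 + 0.78 + 2.7 + 1.2
= 1.68 + 1.2
= 2.88
Since z = 2.88 >= 0, output = 1

1


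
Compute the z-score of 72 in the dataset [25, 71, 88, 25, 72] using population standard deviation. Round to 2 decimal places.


Mean = (25 + 71 + 88 + 25 + 72) / 5 = 56.2
Variance = sum((x_i - mean)^2) / n = 685.36
Std = sqrt(685.36) = 26.1794
Z = (x - mean) / std
= (72 - 56.2) / 26.1794
= 15.8 / 26.1794
= 0.60

0.60


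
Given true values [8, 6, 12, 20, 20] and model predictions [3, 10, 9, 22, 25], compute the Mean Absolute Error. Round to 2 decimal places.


Absolute errors: [5, 4, 3, 2, 5]
Sum of absolute errors = 19
MAE = 19 / 5 = 3.80

3.80


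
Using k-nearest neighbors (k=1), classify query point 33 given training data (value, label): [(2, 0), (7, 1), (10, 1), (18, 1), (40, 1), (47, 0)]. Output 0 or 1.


Distances from query 33:
Point 40 (class 1): distance = 7
K=1 nearest neighbors: classes = [1]
Votes for class 1: 1 / 1
Majority vote => class 1

1


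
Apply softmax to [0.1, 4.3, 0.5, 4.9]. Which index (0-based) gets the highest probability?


Softmax is a monotonic transformation, so it preserves the argmax.
We need to find the index of the maximum logit.
Index 0: 0.1
Index 1: 4.3
Index 2: 0.5
Index 3: 4.9
Maximum logit = 4.9 at index 3

3


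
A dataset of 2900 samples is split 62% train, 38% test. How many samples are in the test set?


Train samples = 2900 * 62% = 1798
Test samples = 2900 - 1798
= 1102

1102


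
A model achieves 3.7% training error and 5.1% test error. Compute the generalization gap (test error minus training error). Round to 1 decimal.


Generalization gap = test_error - train_error
= 5.1 - 3.7
= 1.4%
A small gap suggests good generalization.

1.4


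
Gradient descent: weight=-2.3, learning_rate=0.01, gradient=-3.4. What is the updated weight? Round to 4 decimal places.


w_new = w_old - lr * gradient
= -2.3 - 0.01 * -3.4
= -2.3 - (-0.034)
= -2.2660

-2.2660


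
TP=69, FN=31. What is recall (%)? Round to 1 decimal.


Recall = TP / (TP + FN) * 100
= 69 / (69 + 31)
= 69 / 100
= 0.69
= 69.0%

69.0


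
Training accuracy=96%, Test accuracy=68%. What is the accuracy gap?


Gap = train_accuracy - test_accuracy
= 96 - 68
= 28%
This large gap strongly indicates overfitting.

28


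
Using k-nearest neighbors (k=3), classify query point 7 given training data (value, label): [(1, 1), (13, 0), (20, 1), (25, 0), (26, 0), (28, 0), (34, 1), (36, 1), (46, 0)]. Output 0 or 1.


Distances from query 7:
Point 13 (class 0): distance = 6
Point 1 (class 1): distance = 6
Point 20 (class 1): distance = 13
K=3 nearest neighbors: classes = [0, 1, 1]
Votes for class 1: 2 / 3
Majority vote => class 1

1


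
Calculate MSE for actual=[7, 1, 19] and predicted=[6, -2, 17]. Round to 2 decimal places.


Differences: [1, 3, 2]
Squared errors: [1, 9, 4]
Sum of squared errors = 14
MSE = 14 / 3 = 4.67

4.67


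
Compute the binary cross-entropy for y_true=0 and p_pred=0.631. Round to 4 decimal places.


For y=0: Loss = -log(1-p)
= -log(1 - 0.631)
= -log(0.369)
= -(-0.997)
= 0.9970

0.9970


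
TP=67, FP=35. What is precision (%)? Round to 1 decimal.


Precision = TP / (TP + FP) * 100
= 67 / (67 + 35)
= 67 / 102
= 0.6569
= 65.7%

65.7


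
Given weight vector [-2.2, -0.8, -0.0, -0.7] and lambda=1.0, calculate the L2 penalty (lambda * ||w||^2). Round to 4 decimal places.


Squaring each weight:
(-2.2)^2 = 4.84
(-0.8)^2 = 0.64
(-0.0)^2 = 0.0
(-0.7)^2 = 0.49
Sum of squares = 5.97
Penalty = 1.0 * 5.97 = 5.9700

5.9700


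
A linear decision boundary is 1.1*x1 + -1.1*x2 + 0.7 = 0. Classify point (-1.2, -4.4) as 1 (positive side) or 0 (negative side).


Compute 1.1 * -1.2 + -1.1 * -4.4 + 0.7
= -1.32 + 4.84 + 0.7
= 4.22
Since 4.22 >= 0, the point is on the positive side.

1


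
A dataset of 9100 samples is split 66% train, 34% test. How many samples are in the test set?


Train samples = 9100 * 66% = 6006
Test samples = 9100 - 6006
= 3094

3094


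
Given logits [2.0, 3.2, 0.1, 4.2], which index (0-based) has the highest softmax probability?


Softmax is a monotonic transformation, so it preserves the argmax.
We need to find the index of the maximum logit.
Index 0: 2.0
Index 1: 3.2
Index 2: 0.1
Index 3: 4.2
Maximum logit = 4.2 at index 3

3


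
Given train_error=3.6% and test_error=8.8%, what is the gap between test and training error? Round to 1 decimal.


Generalization gap = test_error - train_error
= 8.8 - 3.6
= 5.2%
A moderate gap.

5.2


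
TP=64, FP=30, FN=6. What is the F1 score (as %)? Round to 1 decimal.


Precision = TP / (TP + FP) = 64 / 94 = 0.6809
Recall = TP / (TP + FN) = 64 / 70 = 0.9143
F1 = 2 * P * R / (P + R)
= 2 * 0.6809 * 0.9143 / (0.6809 + 0.9143)
= 1.245 / 1.5951
= 0.7805
As percentage: 78.0%

78.0


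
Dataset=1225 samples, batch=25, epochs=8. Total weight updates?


Iterations per epoch = 1225 / 25 = 49
Total updates = iterations_per_epoch * epochs
= 49 * 8
= 392

392


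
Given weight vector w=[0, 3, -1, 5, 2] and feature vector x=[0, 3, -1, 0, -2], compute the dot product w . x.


Element-wise products:
0 * 0 = 0
3 * 3 = 9
-1 * -1 = 1
5 * 0 = 0
2 * -2 = -4
Sum = 0 + 9 + 1 + 0 + -4
= 6

6


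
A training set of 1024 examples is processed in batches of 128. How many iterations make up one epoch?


Iterations per epoch = dataset_size / batch_size
= 1024 / 128
= 8

8


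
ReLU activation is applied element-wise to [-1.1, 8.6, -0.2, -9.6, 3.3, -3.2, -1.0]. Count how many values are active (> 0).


ReLU(x) = max(0, x) for each element:
ReLU(-1.1) = 0
ReLU(8.6) = 8.6
ReLU(-0.2) = 0
ReLU(-9.6) = 0
ReLU(3.3) = 3.3
ReLU(-3.2) = 0
ReLU(-1.0) = 0
Active neurons (>0): 2

2


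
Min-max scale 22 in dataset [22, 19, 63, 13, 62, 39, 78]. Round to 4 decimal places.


Min = 13, Max = 78
Range = 78 - 13 = 65
Scaled = (x - min) / (max - min)
= (22 - 13) / 65
= 9 / 65
= 0.1385

0.1385


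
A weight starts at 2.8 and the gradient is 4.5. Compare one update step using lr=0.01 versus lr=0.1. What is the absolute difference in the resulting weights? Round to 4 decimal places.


With lr=0.01: w_new = 2.8 - 0.01 * 4.5 = 2.755
With lr=0.1: w_new = 2.8 - 0.1 * 4.5 = 2.35
Absolute difference = |2.755 - 2.35|
= 0.4050

0.4050


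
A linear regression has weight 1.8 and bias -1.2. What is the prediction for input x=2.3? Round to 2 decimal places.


y = 1.8 * 2.3 + (-1.2)
= 4.14 + (-1.2)
= 2.94

2.94


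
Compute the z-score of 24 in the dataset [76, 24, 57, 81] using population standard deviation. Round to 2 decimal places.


Mean = (76 + 24 + 57 + 81) / 4 = 59.5
Variance = sum((x_i - mean)^2) / n = 500.25
Std = sqrt(500.25) = 22.3663
Z = (x - mean) / std
= (24 - 59.5) / 22.3663
= -35.5 / 22.3663
= -1.59

-1.59


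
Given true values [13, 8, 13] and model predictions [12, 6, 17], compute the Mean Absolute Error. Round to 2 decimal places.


Absolute errors: [1, 2, 4]
Sum of absolute errors = 7
MAE = 7 / 3 = 2.33

2.33


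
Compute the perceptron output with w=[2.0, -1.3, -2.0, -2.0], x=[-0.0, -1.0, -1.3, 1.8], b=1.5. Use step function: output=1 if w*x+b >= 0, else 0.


z = w . x + b
= 2.0*-0.0 + -1.3*-1.0 + -2.0*-1.3 + -2.0*1.8 + 1.5
= -0.0 + 1.3 + 2.6 + -3.6 + 1.5
= 0.3 + 1.5
= 1.8
Since z = 1.8 >= 0, output = 1

1


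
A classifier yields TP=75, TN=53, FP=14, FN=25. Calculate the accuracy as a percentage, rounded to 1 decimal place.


Accuracy = (TP + TN) / (TP + TN + FP + FN) * 100
= (75 + 53) / (75 + 53 + 14 + 25)
= 128 / 167
= 0.7665
= 76.6%

76.6


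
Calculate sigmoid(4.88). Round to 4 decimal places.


sigmoid(z) = 1 / (1 + exp(-z))
exp(-(4.88)) = exp(-4.88) = 0.0076
1 + 0.0076 = 1.0076
1 / 1.0076 = 0.9925

0.9925


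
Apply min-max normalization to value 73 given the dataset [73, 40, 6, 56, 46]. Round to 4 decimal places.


Min = 6, Max = 73
Range = 73 - 6 = 67
Scaled = (x - min) / (max - min)
= (73 - 6) / 67
= 67 / 67
= 1.0000

1.0000


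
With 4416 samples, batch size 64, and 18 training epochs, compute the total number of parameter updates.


Iterations per epoch = 4416 / 64 = 69
Total updates = iterations_per_epoch * epochs
= 69 * 18
= 1242

1242


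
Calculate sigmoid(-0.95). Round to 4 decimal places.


sigmoid(z) = 1 / (1 + exp(-z))
exp(-(-0.95)) = exp(0.95) = 2.5857
1 + 2.5857 = 3.5857
1 / 3.5857 = 0.2789

0.2789


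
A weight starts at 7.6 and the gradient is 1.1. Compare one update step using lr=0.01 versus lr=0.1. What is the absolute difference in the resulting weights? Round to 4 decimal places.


With lr=0.01: w_new = 7.6 - 0.01 * 1.1 = 7.589
With lr=0.1: w_new = 7.6 - 0.1 * 1.1 = 7.49
Absolute difference = |7.589 - 7.49|
= 0.0990

0.0990
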